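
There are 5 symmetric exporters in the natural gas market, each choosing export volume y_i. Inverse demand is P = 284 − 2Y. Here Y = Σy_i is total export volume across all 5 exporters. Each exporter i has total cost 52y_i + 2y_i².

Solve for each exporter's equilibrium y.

A representative exporter's profit is π_i = y_i(284 − 2Y) − 52y_i − 2y_i², with Y = y_i + Σ_{j≠i} y_j.
First-order condition: 232 − 8y_i − 2Σ_{j≠i} y_j = 0.
In a symmetric equilibrium every exporter chooses the same y, so Σ_{j≠i} y_j = 4y. The condition becomes 232 − 16y = 0, giving y = 232/16 = 14.5.

14.5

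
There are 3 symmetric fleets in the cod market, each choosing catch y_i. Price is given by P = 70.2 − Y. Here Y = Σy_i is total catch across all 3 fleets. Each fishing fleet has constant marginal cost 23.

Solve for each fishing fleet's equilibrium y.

11.8

A representative fishing fleet's profit is π_i = y_i(70.2 − Y) − 23y_i, with Y = y_i + Σ_{j≠i} y_j.
First-order condition: 47.2 − 2y_i − Σ_{j≠i} y_j = 0.
With identical fishing fleets, set every y_j = y: then 47.2 − 2y − 2y = 0, i.e. y = 47.2/4 = 11.8.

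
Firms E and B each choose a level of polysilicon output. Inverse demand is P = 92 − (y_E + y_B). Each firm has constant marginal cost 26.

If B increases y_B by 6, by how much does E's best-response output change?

-3

Firm E's profit: π = y_E(92 − (y_E + y_B)) − 26y_E.
∂π/∂y_E = 66 − 2y_E − y_B = 0, so y_E = 33 − 0.5y_B.
The reaction-function slope is −0.5, so a 6-unit rise in y_B moves y_E by −0.5 × 6 = −3. E's best response falls — the actions are strategic substitutes.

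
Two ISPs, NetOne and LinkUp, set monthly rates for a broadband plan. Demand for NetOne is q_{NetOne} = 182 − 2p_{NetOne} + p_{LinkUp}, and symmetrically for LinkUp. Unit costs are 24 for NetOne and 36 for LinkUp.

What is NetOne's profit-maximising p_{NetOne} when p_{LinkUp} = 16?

61.5

NetOne's profit: π = (p_{NetOne} − 24)(182 − 2p_{NetOne} + p_{LinkUp}).
∂π/∂p_{NetOne} = 230 − 4p_{NetOne} + p_{LinkUp} = 0 ⇒ p_{NetOne} = 57.5 + 0.25p_{LinkUp}.
At p_{LinkUp} = 16: p_{NetOne} = 57.5 + 0.25·16 = 61.5.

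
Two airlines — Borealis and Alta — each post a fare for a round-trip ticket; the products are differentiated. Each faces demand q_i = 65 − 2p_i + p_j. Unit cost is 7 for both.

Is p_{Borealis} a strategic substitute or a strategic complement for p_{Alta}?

Borealis's profit: π = (p_{Borealis} − 7)(65 − 2p_{Borealis} + p_{Alta}).
∂π/∂p_{Borealis} = 79 − 4p_{Borealis} + p_{Alta} = 0 ⇒ p_{Borealis} = 19.75 + 0.25p_{Alta}.
The best-response slope dp_{Borealis}/dp_{Alta} = 0.25 > 0: the reaction function is upward-sloping, so the choices are strategic complements.

strategic complements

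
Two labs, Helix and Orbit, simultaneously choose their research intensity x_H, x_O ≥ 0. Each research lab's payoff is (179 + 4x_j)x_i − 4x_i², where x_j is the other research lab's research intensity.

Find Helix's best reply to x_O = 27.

35.875

Helix's payoff is (179 + 4x_O)x_H − 4x_H².
∂π/∂x_H = 179 + 4x_O − 8x_H = 0, so x_H = 22.375 + 0.5x_O.
At x_O = 27: x_H = 22.375 + 0.5·27 = 35.875.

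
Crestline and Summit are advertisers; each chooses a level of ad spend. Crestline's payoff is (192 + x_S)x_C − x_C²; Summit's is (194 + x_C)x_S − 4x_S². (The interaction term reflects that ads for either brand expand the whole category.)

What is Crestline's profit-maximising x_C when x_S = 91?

Expanding Crestline's payoff: 192x_C + x_Sx_C − x_C².
∂π/∂x_C = 192 + x_S − 2x_C = 0, so x_C = 96 + 0.5x_S.
At x_S = 91: x_C = 96 + 0.5·91 = 141.5.

141.5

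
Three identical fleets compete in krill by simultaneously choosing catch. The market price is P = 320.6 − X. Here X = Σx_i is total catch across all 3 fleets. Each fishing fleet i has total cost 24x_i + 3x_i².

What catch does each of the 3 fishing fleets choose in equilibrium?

A representative fishing fleet's profit is π_i = x_i(320.6 − X) − 24x_i − 3x_i², with X = x_i + Σ_{j≠i} x_j.
First-order condition: 296.6 − 8x_i − Σ_{j≠i} x_j = 0.
In a symmetric equilibrium every fishing fleet chooses the same x, so Σ_{j≠i} x_j = 2x. The condition becomes 296.6 − 10x = 0, giving x = 296.6/10 = 29.66.

29.66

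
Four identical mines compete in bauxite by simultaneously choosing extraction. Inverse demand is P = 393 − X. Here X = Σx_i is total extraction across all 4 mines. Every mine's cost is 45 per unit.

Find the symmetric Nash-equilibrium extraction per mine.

69.6

A representative mine's profit is π_i = x_i(393 − X) − 45x_i, with X = x_i + Σ_{j≠i} x_j.
First-order condition: 348 − 2x_i − Σ_{j≠i} x_j = 0.
Imposing symmetry (x_j = x for all j) turns Σ_{j≠i} x_j into 3x, so 348 = 5x and x = 69.6.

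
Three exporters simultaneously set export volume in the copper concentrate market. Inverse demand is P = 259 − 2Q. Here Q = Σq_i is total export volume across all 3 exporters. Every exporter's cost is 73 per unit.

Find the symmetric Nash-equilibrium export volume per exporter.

23.25

A representative exporter's profit is π_i = q_i(259 − 2Q) − 73q_i, with Q = q_i + Σ_{j≠i} q_j.
First-order condition: 186 − 4q_i − 2Σ_{j≠i} q_j = 0.
Imposing symmetry (q_j = q for all j) turns Σ_{j≠i} q_j into 2q, so 186 = 8q and q = 23.25.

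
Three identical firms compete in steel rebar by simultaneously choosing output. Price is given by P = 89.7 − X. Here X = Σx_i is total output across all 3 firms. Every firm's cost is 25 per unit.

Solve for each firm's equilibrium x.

A representative firm's profit is π_i = x_i(89.7 − X) − 25x_i, with X = x_i + Σ_{j≠i} x_j.
First-order condition: 64.7 − 2x_i − Σ_{j≠i} x_j = 0.
In a symmetric equilibrium every firm chooses the same x, so Σ_{j≠i} x_j = 2x. The condition becomes 64.7 − 4x = 0, giving x = 64.7/4 = 16.175.

16.175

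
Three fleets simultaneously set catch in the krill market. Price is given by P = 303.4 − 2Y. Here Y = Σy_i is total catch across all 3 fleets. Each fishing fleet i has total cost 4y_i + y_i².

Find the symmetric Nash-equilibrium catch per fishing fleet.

A representative fishing fleet's profit is π_i = y_i(303.4 − 2Y) − 4y_i − y_i², with Y = y_i + Σ_{j≠i} y_j.
First-order condition: 299.4 − 6y_i − 2Σ_{j≠i} y_j = 0.
In a symmetric equilibrium every fishing fleet chooses the same y, so Σ_{j≠i} y_j = 2y. The condition becomes 299.4 − 10y = 0, giving y = 299.4/10 = 29.94.

29.94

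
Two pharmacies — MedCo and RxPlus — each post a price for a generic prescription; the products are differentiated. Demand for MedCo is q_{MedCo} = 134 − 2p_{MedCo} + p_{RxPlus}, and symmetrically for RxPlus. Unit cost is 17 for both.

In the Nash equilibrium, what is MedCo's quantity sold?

78

MedCo's profit: π = (p_{MedCo} − 17)(134 − 2p_{MedCo} + p_{RxPlus}).
∂π/∂p_{MedCo} = 168 − 4p_{MedCo} + p_{RxPlus} = 0 ⇒ p_{MedCo} = 42 + 0.25p_{RxPlus}.
The game is symmetric, so in equilibrium p_{RxPlus} = p_{MedCo}: the reaction function gives 0.75p_{MedCo} = 42, hence p_{MedCo} = 56.
q_{MedCo} = 134 − 2·56 + 56 = 78.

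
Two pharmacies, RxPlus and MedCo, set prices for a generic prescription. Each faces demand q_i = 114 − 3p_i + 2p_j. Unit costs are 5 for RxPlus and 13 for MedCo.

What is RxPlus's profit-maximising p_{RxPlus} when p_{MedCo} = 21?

28.5

RxPlus's profit: π = (p_{RxPlus} − 5)(114 − 3p_{RxPlus} + 2p_{MedCo}).
∂π/∂p_{RxPlus} = 129 − 6p_{RxPlus} + 2p_{MedCo} = 0 ⇒ p_{RxPlus} = 21.5 + (1/3)p_{MedCo}.
At p_{MedCo} = 21: p_{RxPlus} = 21.5 + (1/3)·21 = 28.5.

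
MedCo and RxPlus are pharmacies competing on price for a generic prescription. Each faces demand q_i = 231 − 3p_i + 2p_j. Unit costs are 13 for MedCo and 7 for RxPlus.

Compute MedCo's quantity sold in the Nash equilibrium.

MedCo's profit: π = (p_{MedCo} − 13)(231 − 3p_{MedCo} + 2p_{RxPlus}).
∂π/∂p_{MedCo} = 270 − 6p_{MedCo} + 2p_{RxPlus} = 0 ⇒ p_{MedCo} = 45 + (1/3)p_{RxPlus}.
Similarly p_{RxPlus} = 42 + (1/3)p_{MedCo}.
Substituting the second reaction function into the first: p_{MedCo} = 45 + (1/3)(42 + (1/3)p_{MedCo}), which gives (8/9)p_{MedCo} = 59 ⇒ p_{MedCo} = 66.375.
Then p_{RxPlus} = 42 + (1/3)·66.375 = 64.125.
q_{MedCo} = 231 − 3·66.375 + 2·64.125 = 160.125.

160.125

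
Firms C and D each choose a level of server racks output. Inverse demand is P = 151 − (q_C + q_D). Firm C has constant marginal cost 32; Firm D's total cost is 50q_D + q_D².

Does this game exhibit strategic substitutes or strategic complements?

strategic substitutes

Firm C's profit: π = q_C(151 − (q_C + q_D)) − 32q_C.
∂π/∂q_C = 119 − 2q_C − q_D = 0, so q_C = 59.5 − 0.5q_D.
The best-response slope dq_C/dq_D = −0.5 < 0: the reaction function is downward-sloping, so the choices are strategic substitutes.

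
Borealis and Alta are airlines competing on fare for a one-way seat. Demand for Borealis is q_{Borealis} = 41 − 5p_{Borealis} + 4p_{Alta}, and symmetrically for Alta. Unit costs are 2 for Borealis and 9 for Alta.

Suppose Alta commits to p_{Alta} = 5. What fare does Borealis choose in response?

7.1

Borealis's profit: π = (p_{Borealis} − 2)(41 − 5p_{Borealis} + 4p_{Alta}).
∂π/∂p_{Borealis} = 51 − 10p_{Borealis} + 4p_{Alta} = 0 ⇒ p_{Borealis} = 5.1 + 0.4p_{Alta}.
At p_{Alta} = 5: p_{Borealis} = 5.1 + 0.4·5 = 7.1.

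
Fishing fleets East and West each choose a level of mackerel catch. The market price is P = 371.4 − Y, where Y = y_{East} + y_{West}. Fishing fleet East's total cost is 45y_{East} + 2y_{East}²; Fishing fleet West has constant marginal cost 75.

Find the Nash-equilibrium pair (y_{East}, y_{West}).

Fishing fleet East's profit: π = y_{East}(371.4 − (y_{East} + y_{West})) − 45y_{East} − 2y_{East}².
∂π/∂y_{East} = 326.4 − 6y_{East} − y_{West} = 0, so y_{East} = 54.4 − (1/6)y_{West}.
For West: ∂π/∂y_{West} = 296.4 − 2y_{West} − y_{East} = 0 ⇒ y_{West} = 148.2 − 0.5y_{East}.
Solving the two reaction functions simultaneously: (1 − (−1/6)(−0.5))y_{East} = 54.4 − (1/6)·148.2, so (11/12)y_{East} = 29.7 and y_{East} = 32.4.
Then y_{West} = 148.2 − 0.5·32.4 = 132.

32.4, 132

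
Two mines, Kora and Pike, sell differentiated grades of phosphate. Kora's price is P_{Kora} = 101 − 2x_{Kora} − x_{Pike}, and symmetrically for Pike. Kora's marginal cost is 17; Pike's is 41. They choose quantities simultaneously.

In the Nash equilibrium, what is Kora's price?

Mine Kora's profit: π = x_{Kora}(101 − 2x_{Kora} − x_{Pike}) − 17x_{Kora}.
∂π/∂x_{Kora} = 84 − 4x_{Kora} − x_{Pike} = 0 ⇒ x_{Kora} = 21 − 0.25x_{Pike}.
Similarly x_{Pike} = 15 − 0.25x_{Kora}.
Plugging x_{Pike} into Kora's best response: x_{Kora} = 21 − 0.25(15 − 0.25x_{Kora}) ⇒ 0.9375x_{Kora} = 17.25, so x_{Kora} = 18.4.
Then x_{Pike} = 15 − 0.25·18.4 = 10.4.
P_{Kora} = 101 − 2·18.4 − 10.4 = 53.8.

53.8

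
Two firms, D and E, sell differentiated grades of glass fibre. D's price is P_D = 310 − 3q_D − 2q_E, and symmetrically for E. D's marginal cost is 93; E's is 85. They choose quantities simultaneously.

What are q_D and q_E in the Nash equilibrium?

Firm D's profit: π = q_D(310 − 3q_D − 2q_E) − 93q_D.
∂π/∂q_D = 217 − 6q_D − 2q_E = 0 ⇒ q_D = 217/6 − (1/3)q_E.
Similarly q_E = 37.5 − (1/3)q_D.
Solving the two reaction functions simultaneously: (1 − (−1/3)(−1/3))q_D = 217/6 − (1/3)·37.5, so (8/9)q_D = 71/3 and q_D = 26.625.
Then q_E = 37.5 − (1/3)·26.625 = 28.625.

26.625, 28.625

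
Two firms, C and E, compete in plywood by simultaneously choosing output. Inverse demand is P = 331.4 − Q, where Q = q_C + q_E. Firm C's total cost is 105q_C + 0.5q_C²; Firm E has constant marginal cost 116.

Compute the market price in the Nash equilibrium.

199.96

Firm C's profit: π = q_C(331.4 − (q_C + q_E)) − 105q_C − 0.5q_C².
∂π/∂q_C = 226.4 − 3q_C − q_E = 0, so q_C = 1132/15 − (1/3)q_E.
For E: ∂π/∂q_E = 215.4 − 2q_E − q_C = 0 ⇒ q_E = 107.7 − 0.5q_C.
Plugging q_E into C's best response: q_C = 1132/15 − (1/3)(107.7 − 0.5q_C) ⇒ (5/6)q_C = 1187/30, so q_C = 47.48.
Then q_E = 107.7 − 0.5·47.48 = 83.96.
Equilibrium price: P = 331.4 − 131.44 = 199.96.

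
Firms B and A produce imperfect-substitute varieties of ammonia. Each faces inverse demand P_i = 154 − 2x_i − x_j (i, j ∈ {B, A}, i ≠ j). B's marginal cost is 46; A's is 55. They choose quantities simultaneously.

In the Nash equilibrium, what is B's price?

Firm B's profit: π = x_B(154 − 2x_B − x_A) − 46x_B.
∂π/∂x_B = 108 − 4x_B − x_A = 0 ⇒ x_B = 27 − 0.25x_A.
Similarly x_A = 24.75 − 0.25x_B.
Plugging x_A into B's best response: x_B = 27 − 0.25(24.75 − 0.25x_B) ⇒ 0.9375x_B = 20.8125, so x_B = 22.2.
Then x_A = 24.75 − 0.25·22.2 = 19.2.
P_B = 154 − 2·22.2 − 19.2 = 90.4.

90.4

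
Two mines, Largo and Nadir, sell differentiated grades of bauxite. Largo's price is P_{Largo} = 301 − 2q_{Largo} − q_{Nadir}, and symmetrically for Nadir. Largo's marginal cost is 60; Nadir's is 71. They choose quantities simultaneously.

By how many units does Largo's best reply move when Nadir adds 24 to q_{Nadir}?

Mine Largo's profit: π = q_{Largo}(301 − 2q_{Largo} − q_{Nadir}) − 60q_{Largo}.
∂π/∂q_{Largo} = 241 − 4q_{Largo} − q_{Nadir} = 0 ⇒ q_{Largo} = 60.25 − 0.25q_{Nadir}.
The reaction-function slope is −0.25, so a 24-unit rise in q_{Nadir} moves q_{Largo} by −0.25 × 24 = −6. Largo's best response falls — the actions are strategic substitutes.

-6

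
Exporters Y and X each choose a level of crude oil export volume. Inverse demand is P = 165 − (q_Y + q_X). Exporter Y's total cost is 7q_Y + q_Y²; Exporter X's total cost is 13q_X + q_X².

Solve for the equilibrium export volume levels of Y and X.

32, 30

Exporter Y's profit: π = q_Y(165 − (q_Y + q_X)) − 7q_Y − q_Y².
∂π/∂q_Y = 158 − 4q_Y − q_X = 0, so q_Y = 39.5 − 0.25q_X.
By the same steps for X: q_X = 38 − 0.25q_Y.
Solving the two reaction functions simultaneously: (1 − (−0.25)(−0.25))q_Y = 39.5 − 0.25·38, so 0.9375q_Y = 30 and q_Y = 32.
Then q_X = 38 − 0.25·32 = 30.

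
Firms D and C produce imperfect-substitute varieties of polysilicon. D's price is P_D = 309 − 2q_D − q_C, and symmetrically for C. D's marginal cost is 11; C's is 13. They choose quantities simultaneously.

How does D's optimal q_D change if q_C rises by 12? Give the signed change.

-3

Firm D's profit: π = q_D(309 − 2q_D − q_C) − 11q_D.
∂π/∂q_D = 298 − 4q_D − q_C = 0 ⇒ q_D = 74.5 − 0.25q_C.
The reaction-function slope is −0.25, so a 12-unit rise in q_C moves q_D by −0.25 × 12 = −3. D's best response falls — the actions are strategic substitutes.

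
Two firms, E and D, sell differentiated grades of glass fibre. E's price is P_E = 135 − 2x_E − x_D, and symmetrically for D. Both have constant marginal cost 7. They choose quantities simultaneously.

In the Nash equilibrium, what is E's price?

58.2

Firm E's profit: π = x_E(135 − 2x_E − x_D) − 7x_E.
∂π/∂x_E = 128 − 4x_E − x_D = 0 ⇒ x_E = 32 − 0.25x_D.
Setting x_E = x_D in the reaction function: x_E = 32 − 0.25x_E, so x_E = 32 / 1.25 = 25.6.
P_E = 135 − 2·25.6 − 25.6 = 58.2.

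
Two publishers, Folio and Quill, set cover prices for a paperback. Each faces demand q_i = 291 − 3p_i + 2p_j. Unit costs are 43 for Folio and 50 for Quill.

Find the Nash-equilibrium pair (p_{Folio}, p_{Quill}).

Folio's profit: π = (p_{Folio} − 43)(291 − 3p_{Folio} + 2p_{Quill}).
∂π/∂p_{Folio} = 420 − 6p_{Folio} + 2p_{Quill} = 0 ⇒ p_{Folio} = 70 + (1/3)p_{Quill}.
Similarly p_{Quill} = 73.5 + (1/3)p_{Folio}.
Plugging p_{Quill} into Folio's best response: p_{Folio} = 70 + (1/3)(73.5 + (1/3)p_{Folio}) ⇒ (8/9)p_{Folio} = 94.5, so p_{Folio} = 106.3125.
Then p_{Quill} = 73.5 + (1/3)·106.3125 = 108.9375.

106.3125, 108.9375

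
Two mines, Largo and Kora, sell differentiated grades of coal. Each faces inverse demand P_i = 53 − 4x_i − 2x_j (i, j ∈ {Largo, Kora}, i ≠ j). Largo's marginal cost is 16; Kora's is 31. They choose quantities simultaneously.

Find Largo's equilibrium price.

32.8

Mine Largo's profit: π = x_{Largo}(53 − 4x_{Largo} − 2x_{Kora}) − 16x_{Largo}.
∂π/∂x_{Largo} = 37 − 8x_{Largo} − 2x_{Kora} = 0 ⇒ x_{Largo} = 4.625 − 0.25x_{Kora}.
Similarly x_{Kora} = 2.75 − 0.25x_{Largo}.
Solving the two reaction functions simultaneously: (1 − (−0.25)(−0.25))x_{Largo} = 4.625 − 0.25·2.75, so 0.9375x_{Largo} = 3.9375 and x_{Largo} = 4.2.
Then x_{Kora} = 2.75 − 0.25·4.2 = 1.7.
P_{Largo} = 53 − 4·4.2 − 2·1.7 = 32.8.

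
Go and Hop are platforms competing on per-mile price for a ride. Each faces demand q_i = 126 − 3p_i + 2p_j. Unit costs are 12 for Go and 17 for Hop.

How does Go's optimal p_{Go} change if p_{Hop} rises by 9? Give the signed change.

Go's profit: π = (p_{Go} − 12)(126 − 3p_{Go} + 2p_{Hop}).
∂π/∂p_{Go} = 162 − 6p_{Go} + 2p_{Hop} = 0 ⇒ p_{Go} = 27 + (1/3)p_{Hop}.
The reaction-function slope is 1/3, so a 9-unit rise in p_{Hop} moves p_{Go} by 1/3 × 9 = 3. Go's best response rises — the actions are strategic complements.

3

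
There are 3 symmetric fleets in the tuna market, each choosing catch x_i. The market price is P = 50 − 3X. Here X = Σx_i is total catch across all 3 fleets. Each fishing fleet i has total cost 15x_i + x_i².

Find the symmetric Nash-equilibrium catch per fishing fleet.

A representative fishing fleet's profit is π_i = x_i(50 − 3X) − 15x_i − x_i², with X = x_i + Σ_{j≠i} x_j.
First-order condition: 35 − 8x_i − 3Σ_{j≠i} x_j = 0.
In a symmetric equilibrium every fishing fleet chooses the same x, so Σ_{j≠i} x_j = 2x. The condition becomes 35 − 14x = 0, giving x = 35/14 = 2.5.

2.5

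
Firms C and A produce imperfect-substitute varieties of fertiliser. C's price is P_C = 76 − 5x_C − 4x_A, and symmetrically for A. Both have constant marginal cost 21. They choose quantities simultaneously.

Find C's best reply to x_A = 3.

4.3

Firm C's profit: π = x_C(76 − 5x_C − 4x_A) − 21x_C.
∂π/∂x_C = 55 − 10x_C − 4x_A = 0 ⇒ x_C = 5.5 − 0.4x_A.
At x_A = 3: x_C = 5.5 − 0.4·3 = 4.3.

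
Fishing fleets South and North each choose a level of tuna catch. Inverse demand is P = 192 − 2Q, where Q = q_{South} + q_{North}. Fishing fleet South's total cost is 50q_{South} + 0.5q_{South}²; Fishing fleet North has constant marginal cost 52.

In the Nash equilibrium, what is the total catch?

Fishing fleet South's profit: π = q_{South}(192 − 2(q_{South} + q_{North})) − 50q_{South} − 0.5q_{South}².
∂π/∂q_{South} = 142 − 5q_{South} − 2q_{North} = 0, so q_{South} = 28.4 − 0.4q_{North}.
For North: ∂π/∂q_{North} = 140 − 4q_{North} − 2q_{South} = 0 ⇒ q_{North} = 35 − 0.5q_{South}.
Plugging q_{North} into South's best response: q_{South} = 28.4 − 0.4(35 − 0.5q_{South}) ⇒ 0.8q_{South} = 14.4, so q_{South} = 18.
Then q_{North} = 35 − 0.5·18 = 26.
Total catch: 18 + 26 = 44.

44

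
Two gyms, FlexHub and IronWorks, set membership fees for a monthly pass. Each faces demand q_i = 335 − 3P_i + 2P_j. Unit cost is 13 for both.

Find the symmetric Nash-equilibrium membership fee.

FlexHub's profit: π = (P_{FlexHub} − 13)(335 − 3P_{FlexHub} + 2P_{IronWorks}).
∂π/∂P_{FlexHub} = 374 − 6P_{FlexHub} + 2P_{IronWorks} = 0 ⇒ P_{FlexHub} = 187/3 + (1/3)P_{IronWorks}.
The game is symmetric, so in equilibrium P_{IronWorks} = P_{FlexHub}: the reaction function gives (2/3)P_{FlexHub} = 187/3, hence P_{FlexHub} = 93.5.

93.5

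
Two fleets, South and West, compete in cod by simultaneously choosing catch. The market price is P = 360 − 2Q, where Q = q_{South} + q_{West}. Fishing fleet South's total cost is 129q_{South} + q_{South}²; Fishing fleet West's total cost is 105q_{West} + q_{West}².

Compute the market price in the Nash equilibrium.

Fishing fleet South's profit: π = q_{South}(360 − 2(q_{South} + q_{West})) − 129q_{South} − q_{South}².
∂π/∂q_{South} = 231 − 6q_{South} − 2q_{West} = 0, so q_{South} = 38.5 − (1/3)q_{West}.
By the same steps for West: q_{West} = 42.5 − (1/3)q_{South}.
Substituting the second reaction function into the first: q_{South} = 38.5 − (1/3)(42.5 − (1/3)q_{South}), which gives (8/9)q_{South} = 73/3 ⇒ q_{South} = 27.375.
Then q_{West} = 42.5 − (1/3)·27.375 = 33.375.
Equilibrium price: P = 360 − 2·60.75 = 238.5.

238.5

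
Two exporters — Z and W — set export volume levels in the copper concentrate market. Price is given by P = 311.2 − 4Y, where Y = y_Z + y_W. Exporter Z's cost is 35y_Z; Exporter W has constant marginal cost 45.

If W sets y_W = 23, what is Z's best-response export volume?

23.025

Exporter Z's profit: π = y_Z(311.2 − 4(y_Z + y_W)) − 35y_Z.
∂π/∂y_Z = 276.2 − 8y_Z − 4y_W = 0, so y_Z = 34.525 − 0.5y_W.
At y_W = 23: y_Z = 34.525 − 0.5·23 = 23.025.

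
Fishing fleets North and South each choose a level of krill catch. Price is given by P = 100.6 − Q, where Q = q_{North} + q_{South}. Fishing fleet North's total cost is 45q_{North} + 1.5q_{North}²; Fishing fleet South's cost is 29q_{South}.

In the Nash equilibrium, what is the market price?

62.6

Fishing fleet North's profit: π = q_{North}(100.6 − (q_{North} + q_{South})) − 45q_{North} − 1.5q_{North}².
∂π/∂q_{North} = 55.6 − 5q_{North} − q_{South} = 0, so q_{North} = 11.12 − 0.2q_{South}.
For South: ∂π/∂q_{South} = 71.6 − 2q_{South} − q_{North} = 0 ⇒ q_{South} = 35.8 − 0.5q_{North}.
Solving the two reaction functions simultaneously: (1 − (−0.2)(−0.5))q_{North} = 11.12 − 0.2·35.8, so 0.9q_{North} = 3.96 and q_{North} = 4.4.
Then q_{South} = 35.8 − 0.5·4.4 = 33.6.
Equilibrium price: P = 100.6 − 38 = 62.6.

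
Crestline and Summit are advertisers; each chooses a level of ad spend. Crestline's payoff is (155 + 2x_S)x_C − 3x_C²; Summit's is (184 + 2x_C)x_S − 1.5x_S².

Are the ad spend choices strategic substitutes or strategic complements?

Expanding Crestline's payoff: 155x_C + 2x_Sx_C − 3x_C².
∂π/∂x_C = 155 + 2x_S − 6x_C = 0, so x_C = 155/6 + (1/3)x_S.
The best-response slope dx_C/dx_S = 1/3 > 0: the reaction function is upward-sloping, so the choices are strategic complements.

strategic complements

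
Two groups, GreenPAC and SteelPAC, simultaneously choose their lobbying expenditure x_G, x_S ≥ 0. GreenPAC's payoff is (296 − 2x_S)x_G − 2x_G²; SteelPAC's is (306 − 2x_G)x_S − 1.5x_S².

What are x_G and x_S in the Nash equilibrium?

34.5, 79

Expanding GreenPAC's payoff: 296x_G − 2x_Sx_G − 2x_G².
∂π/∂x_G = 296 − 2x_S − 4x_G = 0, so x_G = 74 − 0.5x_S.
Likewise for SteelPAC: x_S = 102 − (2/3)x_G.
Solving the two reaction functions simultaneously: (1 − (−0.5)(−2/3))x_G = 74 − 0.5·102, so (2/3)x_G = 23 and x_G = 34.5.
Then x_S = 102 − (2/3)·34.5 = 79.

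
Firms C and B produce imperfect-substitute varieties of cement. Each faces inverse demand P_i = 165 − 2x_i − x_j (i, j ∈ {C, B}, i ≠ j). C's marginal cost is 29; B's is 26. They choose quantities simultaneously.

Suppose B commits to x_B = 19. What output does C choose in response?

Firm C's profit: π = x_C(165 − 2x_C − x_B) − 29x_C.
∂π/∂x_C = 136 − 4x_C − x_B = 0 ⇒ x_C = 34 − 0.25x_B.
At x_B = 19: x_C = 34 − 0.25·19 = 29.25.

29.25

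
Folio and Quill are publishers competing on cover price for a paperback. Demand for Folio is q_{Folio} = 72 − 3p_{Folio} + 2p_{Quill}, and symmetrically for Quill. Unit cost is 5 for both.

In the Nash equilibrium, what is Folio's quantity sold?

Folio's profit: π = (p_{Folio} − 5)(72 − 3p_{Folio} + 2p_{Quill}).
∂π/∂p_{Folio} = 87 − 6p_{Folio} + 2p_{Quill} = 0 ⇒ p_{Folio} = 14.5 + (1/3)p_{Quill}.
Setting p_{Folio} = p_{Quill} in the reaction function: p_{Folio} = 14.5 + (1/3)p_{Folio}, so p_{Folio} = 14.5 / (2/3) = 21.75.
q_{Folio} = 72 − 3·21.75 + 2·21.75 = 50.25.

50.25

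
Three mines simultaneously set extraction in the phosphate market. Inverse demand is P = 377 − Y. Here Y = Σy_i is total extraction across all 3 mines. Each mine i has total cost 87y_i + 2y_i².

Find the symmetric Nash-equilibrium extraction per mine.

A representative mine's profit is π_i = y_i(377 − Y) − 87y_i − 2y_i², with Y = y_i + Σ_{j≠i} y_j.
First-order condition: 290 − 6y_i − Σ_{j≠i} y_j = 0.
Imposing symmetry (y_j = y for all j) turns Σ_{j≠i} y_j into 2y, so 290 = 8y and y = 36.25.

36.25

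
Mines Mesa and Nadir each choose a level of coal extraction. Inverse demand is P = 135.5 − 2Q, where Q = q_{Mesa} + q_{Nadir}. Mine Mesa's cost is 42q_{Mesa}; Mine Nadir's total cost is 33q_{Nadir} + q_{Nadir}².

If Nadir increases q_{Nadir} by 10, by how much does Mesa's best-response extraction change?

-5

Mine Mesa's profit: π = q_{Mesa}(135.5 − 2(q_{Mesa} + q_{Nadir})) − 42q_{Mesa}.
∂π/∂q_{Mesa} = 93.5 − 4q_{Mesa} − 2q_{Nadir} = 0, so q_{Mesa} = 23.375 − 0.5q_{Nadir}.
The reaction-function slope is −0.5, so a 10-unit rise in q_{Nadir} moves q_{Mesa} by −0.5 × 10 = −5. Mesa's best response falls — the actions are strategic substitutes.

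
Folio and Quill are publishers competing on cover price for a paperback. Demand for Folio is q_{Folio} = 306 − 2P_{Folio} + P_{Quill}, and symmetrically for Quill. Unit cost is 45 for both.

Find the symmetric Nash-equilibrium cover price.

132

Folio's profit: π = (P_{Folio} − 45)(306 − 2P_{Folio} + P_{Quill}).
∂π/∂P_{Folio} = 396 − 4P_{Folio} + P_{Quill} = 0 ⇒ P_{Folio} = 99 + 0.25P_{Quill}.
The game is symmetric, so in equilibrium P_{Quill} = P_{Folio}: the reaction function gives 0.75P_{Folio} = 99, hence P_{Folio} = 132.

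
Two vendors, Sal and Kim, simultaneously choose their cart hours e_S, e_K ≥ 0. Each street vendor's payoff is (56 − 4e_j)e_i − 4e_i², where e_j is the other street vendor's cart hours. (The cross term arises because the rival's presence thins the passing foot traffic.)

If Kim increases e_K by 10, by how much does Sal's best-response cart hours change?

-5

Sal's payoff is (56 − 4e_K)e_S − 4e_S².
∂π/∂e_S = 56 − 4e_K − 8e_S = 0, so e_S = 7 − 0.5e_K.
The reaction-function slope is −0.5, so a 10-unit rise in e_K moves e_S by −0.5 × 10 = −5. Sal's best response falls — the actions are strategic substitutes.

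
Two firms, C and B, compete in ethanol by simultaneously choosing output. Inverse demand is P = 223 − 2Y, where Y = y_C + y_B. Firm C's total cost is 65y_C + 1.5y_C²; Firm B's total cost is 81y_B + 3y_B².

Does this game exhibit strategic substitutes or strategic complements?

strategic substitutes

Firm C's profit: π = y_C(223 − 2(y_C + y_B)) − 65y_C − 1.5y_C².
∂π/∂y_C = 158 − 7y_C − 2y_B = 0, so y_C = 158/7 − (2/7)y_B.
The best-response slope dy_C/dy_B = −2/7 < 0: the reaction function is downward-sloping, so the choices are strategic substitutes.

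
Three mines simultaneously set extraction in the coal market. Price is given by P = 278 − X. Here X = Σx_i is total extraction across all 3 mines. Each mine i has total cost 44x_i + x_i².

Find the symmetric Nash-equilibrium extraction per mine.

A representative mine's profit is π_i = x_i(278 − X) − 44x_i − x_i², with X = x_i + Σ_{j≠i} x_j.
First-order condition: 234 − 4x_i − Σ_{j≠i} x_j = 0.
In a symmetric equilibrium every mine chooses the same x, so Σ_{j≠i} x_j = 2x. The condition becomes 234 − 6x = 0, giving x = 234/6 = 39.

39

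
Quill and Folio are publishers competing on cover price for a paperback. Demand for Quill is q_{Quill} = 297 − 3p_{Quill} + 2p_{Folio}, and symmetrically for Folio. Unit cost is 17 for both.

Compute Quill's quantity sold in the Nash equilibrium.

210

Quill's profit: π = (p_{Quill} − 17)(297 − 3p_{Quill} + 2p_{Folio}).
∂π/∂p_{Quill} = 348 − 6p_{Quill} + 2p_{Folio} = 0 ⇒ p_{Quill} = 58 + (1/3)p_{Folio}.
The game is symmetric, so in equilibrium p_{Folio} = p_{Quill}: the reaction function gives (2/3)p_{Quill} = 58, hence p_{Quill} = 87.
q_{Quill} = 297 − 3·87 + 2·87 = 210.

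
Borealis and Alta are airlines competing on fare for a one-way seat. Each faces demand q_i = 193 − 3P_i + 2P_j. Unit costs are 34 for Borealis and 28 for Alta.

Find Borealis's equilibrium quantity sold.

115.875

Borealis's profit: π = (P_{Borealis} − 34)(193 − 3P_{Borealis} + 2P_{Alta}).
∂π/∂P_{Borealis} = 295 − 6P_{Borealis} + 2P_{Alta} = 0 ⇒ P_{Borealis} = 295/6 + (1/3)P_{Alta}.
Similarly P_{Alta} = 277/6 + (1/3)P_{Borealis}.
Substituting the second reaction function into the first: P_{Borealis} = 295/6 + (1/3)(277/6 + (1/3)P_{Borealis}), which gives (8/9)P_{Borealis} = 581/9 ⇒ P_{Borealis} = 72.625.
Then P_{Alta} = 277/6 + (1/3)·72.625 = 70.375.
q_{Borealis} = 193 − 3·72.625 + 2·70.375 = 115.875.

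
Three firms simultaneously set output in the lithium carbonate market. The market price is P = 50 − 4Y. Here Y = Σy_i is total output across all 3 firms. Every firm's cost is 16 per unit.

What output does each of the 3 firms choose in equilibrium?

2.125

A representative firm's profit is π_i = y_i(50 − 4Y) − 16y_i, with Y = y_i + Σ_{j≠i} y_j.
First-order condition: 34 − 8y_i − 4Σ_{j≠i} y_j = 0.
Imposing symmetry (y_j = y for all j) turns Σ_{j≠i} y_j into 2y, so 34 = 16y and y = 2.125.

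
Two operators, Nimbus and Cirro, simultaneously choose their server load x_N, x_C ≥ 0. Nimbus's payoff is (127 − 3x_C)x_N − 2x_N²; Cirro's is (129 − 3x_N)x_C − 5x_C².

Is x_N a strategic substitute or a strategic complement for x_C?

strategic substitutes

Expanding Nimbus's payoff: 127x_N − 3x_Cx_N − 2x_N².
∂π/∂x_N = 127 − 3x_C − 4x_N = 0, so x_N = 31.75 − 0.75x_C.
The best-response slope dx_N/dx_C = −0.75 < 0: the reaction function is downward-sloping, so the choices are strategic substitutes.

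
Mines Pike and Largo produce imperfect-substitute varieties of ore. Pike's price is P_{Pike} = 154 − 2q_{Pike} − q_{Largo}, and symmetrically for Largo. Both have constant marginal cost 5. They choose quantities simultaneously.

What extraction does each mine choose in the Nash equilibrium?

Mine Pike's profit: π = q_{Pike}(154 − 2q_{Pike} − q_{Largo}) − 5q_{Pike}.
∂π/∂q_{Pike} = 149 − 4q_{Pike} − q_{Largo} = 0 ⇒ q_{Pike} = 37.25 − 0.25q_{Largo}.
Setting q_{Pike} = q_{Largo} in the reaction function: q_{Pike} = 37.25 − 0.25q_{Pike}, so q_{Pike} = 37.25 / 1.25 = 29.8.

29.8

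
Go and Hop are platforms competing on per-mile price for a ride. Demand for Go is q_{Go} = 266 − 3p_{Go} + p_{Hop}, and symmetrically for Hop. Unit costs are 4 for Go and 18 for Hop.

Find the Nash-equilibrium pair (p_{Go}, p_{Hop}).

56.8, 62.8

Go's profit: π = (p_{Go} − 4)(266 − 3p_{Go} + p_{Hop}).
∂π/∂p_{Go} = 278 − 6p_{Go} + p_{Hop} = 0 ⇒ p_{Go} = 139/3 + (1/6)p_{Hop}.
Similarly p_{Hop} = 160/3 + (1/6)p_{Go}.
Substituting the second reaction function into the first: p_{Go} = 139/3 + (1/6)(160/3 + (1/6)p_{Go}), which gives (35/36)p_{Go} = 497/9 ⇒ p_{Go} = 56.8.
Then p_{Hop} = 160/3 + (1/6)·56.8 = 62.8.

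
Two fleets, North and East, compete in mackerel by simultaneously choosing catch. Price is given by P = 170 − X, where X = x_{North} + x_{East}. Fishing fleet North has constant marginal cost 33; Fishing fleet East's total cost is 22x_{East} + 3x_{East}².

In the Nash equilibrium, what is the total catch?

Fishing fleet North's profit: π = x_{North}(170 − (x_{North} + x_{East})) − 33x_{North}.
∂π/∂x_{North} = 137 − 2x_{North} − x_{East} = 0, so x_{North} = 68.5 − 0.5x_{East}.
For East: ∂π/∂x_{East} = 148 − 8x_{East} − x_{North} = 0 ⇒ x_{East} = 18.5 − 0.125x_{North}.
Substituting the second reaction function into the first: x_{North} = 68.5 − 0.5(18.5 − 0.125x_{North}), which gives 0.9375x_{North} = 59.25 ⇒ x_{North} = 63.2.
Then x_{East} = 18.5 − 0.125·63.2 = 10.6.
Total catch: 63.2 + 10.6 = 73.8.

73.8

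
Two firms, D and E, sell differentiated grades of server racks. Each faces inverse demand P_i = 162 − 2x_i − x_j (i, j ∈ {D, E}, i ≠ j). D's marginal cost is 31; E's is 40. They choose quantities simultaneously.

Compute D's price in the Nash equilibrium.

84.6

Firm D's profit: π = x_D(162 − 2x_D − x_E) − 31x_D.
∂π/∂x_D = 131 − 4x_D − x_E = 0 ⇒ x_D = 32.75 − 0.25x_E.
Similarly x_E = 30.5 − 0.25x_D.
Plugging x_E into D's best response: x_D = 32.75 − 0.25(30.5 − 0.25x_D) ⇒ 0.9375x_D = 25.125, so x_D = 26.8.
Then x_E = 30.5 − 0.25·26.8 = 23.8.
P_D = 162 − 2·26.8 − 23.8 = 84.6.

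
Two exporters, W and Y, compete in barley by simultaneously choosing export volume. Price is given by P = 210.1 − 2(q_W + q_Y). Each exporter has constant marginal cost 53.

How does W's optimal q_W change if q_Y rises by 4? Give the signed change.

Exporter W's profit: π = q_W(210.1 − 2(q_W + q_Y)) − 53q_W.
∂π/∂q_W = 157.1 − 4q_W − 2q_Y = 0, so q_W = 39.275 − 0.5q_Y.
The reaction-function slope is −0.5, so a 4-unit rise in q_Y moves q_W by −0.5 × 4 = −2. W's best response falls — the actions are strategic substitutes.

-2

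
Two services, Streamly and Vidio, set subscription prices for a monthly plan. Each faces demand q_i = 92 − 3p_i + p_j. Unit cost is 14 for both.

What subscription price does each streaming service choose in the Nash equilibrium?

Streamly's profit: π = (p_{Streamly} − 14)(92 − 3p_{Streamly} + p_{Vidio}).
∂π/∂p_{Streamly} = 134 − 6p_{Streamly} + p_{Vidio} = 0 ⇒ p_{Streamly} = 67/3 + (1/6)p_{Vidio}.
The game is symmetric, so in equilibrium p_{Vidio} = p_{Streamly}: the reaction function gives (5/6)p_{Streamly} = 67/3, hence p_{Streamly} = 26.8.

26.8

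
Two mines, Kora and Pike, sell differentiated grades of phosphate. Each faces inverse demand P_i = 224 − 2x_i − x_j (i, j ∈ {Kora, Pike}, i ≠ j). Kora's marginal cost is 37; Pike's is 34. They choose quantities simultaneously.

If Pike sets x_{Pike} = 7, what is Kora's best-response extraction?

Mine Kora's profit: π = x_{Kora}(224 − 2x_{Kora} − x_{Pike}) − 37x_{Kora}.
∂π/∂x_{Kora} = 187 − 4x_{Kora} − x_{Pike} = 0 ⇒ x_{Kora} = 46.75 − 0.25x_{Pike}.
At x_{Pike} = 7: x_{Kora} = 46.75 − 0.25·7 = 45.

45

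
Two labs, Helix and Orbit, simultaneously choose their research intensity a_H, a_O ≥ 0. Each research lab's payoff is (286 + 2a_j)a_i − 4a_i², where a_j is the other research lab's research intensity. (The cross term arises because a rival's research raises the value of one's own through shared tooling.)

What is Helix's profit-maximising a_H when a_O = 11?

Helix's payoff is (286 + 2a_O)a_H − 4a_H².
∂π/∂a_H = 286 + 2a_O − 8a_H = 0, so a_H = 35.75 + 0.25a_O.
At a_O = 11: a_H = 35.75 + 0.25·11 = 38.5.

38.5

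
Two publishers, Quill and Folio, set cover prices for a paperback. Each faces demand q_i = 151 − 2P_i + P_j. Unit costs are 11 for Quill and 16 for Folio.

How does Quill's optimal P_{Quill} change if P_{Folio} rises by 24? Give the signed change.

Quill's profit: π = (P_{Quill} − 11)(151 − 2P_{Quill} + P_{Folio}).
∂π/∂P_{Quill} = 173 − 4P_{Quill} + P_{Folio} = 0 ⇒ P_{Quill} = 43.25 + 0.25P_{Folio}.
The reaction-function slope is 0.25, so a 24-unit rise in P_{Folio} moves P_{Quill} by 0.25 × 24 = 6. Quill's best response rises — the actions are strategic complements.

6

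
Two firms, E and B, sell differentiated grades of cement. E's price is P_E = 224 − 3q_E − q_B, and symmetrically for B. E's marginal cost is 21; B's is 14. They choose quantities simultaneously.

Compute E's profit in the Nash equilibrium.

2488.32

Firm E's profit: π = q_E(224 − 3q_E − q_B) − 21q_E.
∂π/∂q_E = 203 − 6q_E − q_B = 0 ⇒ q_E = 203/6 − (1/6)q_B.
Similarly q_B = 35 − (1/6)q_E.
Substituting the second reaction function into the first: q_E = 203/6 − (1/6)(35 − (1/6)q_E), which gives (35/36)q_E = 28 ⇒ q_E = 28.8.
Then q_B = 35 − (1/6)·28.8 = 30.2.
P_E = 224 − 3·28.8 − 30.2 = 107.4.
Profit = (107.4 − 21)·28.8 = 2488.32.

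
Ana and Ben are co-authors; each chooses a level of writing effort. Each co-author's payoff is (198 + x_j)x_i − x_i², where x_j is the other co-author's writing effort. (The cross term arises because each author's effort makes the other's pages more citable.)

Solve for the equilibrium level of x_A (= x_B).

198

Ana's payoff is (198 + x_B)x_A − x_A².
∂π/∂x_A = 198 + x_B − 2x_A = 0, so x_A = 99 + 0.5x_B.
Setting x_A = x_B in the reaction function: x_A = 99 + 0.5x_A, so x_A = 99 / 0.5 = 198.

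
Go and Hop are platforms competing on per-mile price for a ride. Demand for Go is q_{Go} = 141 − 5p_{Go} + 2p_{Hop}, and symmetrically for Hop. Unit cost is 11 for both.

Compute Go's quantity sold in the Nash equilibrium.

67.5

Go's profit: π = (p_{Go} − 11)(141 − 5p_{Go} + 2p_{Hop}).
∂π/∂p_{Go} = 196 − 10p_{Go} + 2p_{Hop} = 0 ⇒ p_{Go} = 19.6 + 0.2p_{Hop}.
Setting p_{Go} = p_{Hop} in the reaction function: p_{Go} = 19.6 + 0.2p_{Go}, so p_{Go} = 19.6 / 0.8 = 24.5.
q_{Go} = 141 − 5·24.5 + 2·24.5 = 67.5.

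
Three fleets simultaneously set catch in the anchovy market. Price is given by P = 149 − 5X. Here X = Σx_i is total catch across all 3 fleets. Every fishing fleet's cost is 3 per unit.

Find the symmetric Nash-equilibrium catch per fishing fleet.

7.3

A representative fishing fleet's profit is π_i = x_i(149 − 5X) − 3x_i, with X = x_i + Σ_{j≠i} x_j.
First-order condition: 146 − 10x_i − 5Σ_{j≠i} x_j = 0.
With identical fishing fleets, set every x_j = x: then 146 − 10x − 10x = 0, i.e. x = 146/20 = 7.3.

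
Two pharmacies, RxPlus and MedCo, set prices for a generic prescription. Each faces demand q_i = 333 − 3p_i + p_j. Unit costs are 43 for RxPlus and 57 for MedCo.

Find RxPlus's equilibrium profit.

RxPlus's profit: π = (p_{RxPlus} − 43)(333 − 3p_{RxPlus} + p_{MedCo}).
∂π/∂p_{RxPlus} = 462 − 6p_{RxPlus} + p_{MedCo} = 0 ⇒ p_{RxPlus} = 77 + (1/6)p_{MedCo}.
Similarly p_{MedCo} = 84 + (1/6)p_{RxPlus}.
Substituting the second reaction function into the first: p_{RxPlus} = 77 + (1/6)(84 + (1/6)p_{RxPlus}), which gives (35/36)p_{RxPlus} = 91 ⇒ p_{RxPlus} = 93.6.
Then p_{MedCo} = 84 + (1/6)·93.6 = 99.6.
q_{RxPlus} = 333 − 3·93.6 + 99.6 = 151.8.
Profit = (93.6 − 43)·151.8 = 7681.08.

7681.08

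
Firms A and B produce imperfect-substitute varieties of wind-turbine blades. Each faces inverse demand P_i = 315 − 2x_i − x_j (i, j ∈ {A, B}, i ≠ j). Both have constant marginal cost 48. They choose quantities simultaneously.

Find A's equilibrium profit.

5703.12

Firm A's profit: π = x_A(315 − 2x_A − x_B) − 48x_A.
∂π/∂x_A = 267 − 4x_A − x_B = 0 ⇒ x_A = 66.75 − 0.25x_B.
By symmetry x_B = x_A; substituting into the reaction function, 1.25x_A = 66.75 and x_A = 53.4.
P_A = 315 − 2·53.4 − 53.4 = 154.8.
Profit = (154.8 − 48)·53.4 = 5703.12.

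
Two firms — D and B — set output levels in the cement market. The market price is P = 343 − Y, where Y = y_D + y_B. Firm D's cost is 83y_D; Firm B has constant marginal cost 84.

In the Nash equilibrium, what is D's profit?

Firm D's profit: π = y_D(343 − (y_D + y_B)) − 83y_D.
∂π/∂y_D = 260 − 2y_D − y_B = 0, so y_D = 130 − 0.5y_B.
By the same steps for B: y_B = 129.5 − 0.5y_D.
Plugging y_B into D's best response: y_D = 130 − 0.5(129.5 − 0.5y_D) ⇒ 0.75y_D = 65.25, so y_D = 87.
Then y_B = 129.5 − 0.5·87 = 86.
Price P = 343 − 173 = 170.
D's profit: (170 − 83)·87 = 7569.

7569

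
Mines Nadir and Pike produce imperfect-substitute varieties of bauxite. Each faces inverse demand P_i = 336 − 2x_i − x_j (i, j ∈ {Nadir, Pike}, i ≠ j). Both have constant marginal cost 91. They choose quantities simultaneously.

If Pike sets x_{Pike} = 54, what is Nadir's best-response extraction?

47.75

Mine Nadir's profit: π = x_{Nadir}(336 − 2x_{Nadir} − x_{Pike}) − 91x_{Nadir}.
∂π/∂x_{Nadir} = 245 − 4x_{Nadir} − x_{Pike} = 0 ⇒ x_{Nadir} = 61.25 − 0.25x_{Pike}.
At x_{Pike} = 54: x_{Nadir} = 61.25 − 0.25·54 = 47.75.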